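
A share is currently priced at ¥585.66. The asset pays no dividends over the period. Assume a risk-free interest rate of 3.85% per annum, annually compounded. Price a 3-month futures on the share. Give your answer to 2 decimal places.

¥591.22

F = S · (1+r)^T
= 585.66 × 1.009489
F = ¥591.22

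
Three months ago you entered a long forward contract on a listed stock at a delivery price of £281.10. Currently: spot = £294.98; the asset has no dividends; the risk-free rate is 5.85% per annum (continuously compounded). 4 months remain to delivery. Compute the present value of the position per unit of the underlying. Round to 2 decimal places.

£19.31

Current fair forward for the remaining 4 months: F = S·e^(r·T), r = 0.0585
F = 294.98 · e^(0.0585 × 4/12) = 294.98 × 1.019691 = 300.7885
Value of long forward = (F − K)·e^(−rT) = (300.7885 − 281.10) · e^(−0.0585·4/12)
= 19.6885 × 0.980689 = 19.31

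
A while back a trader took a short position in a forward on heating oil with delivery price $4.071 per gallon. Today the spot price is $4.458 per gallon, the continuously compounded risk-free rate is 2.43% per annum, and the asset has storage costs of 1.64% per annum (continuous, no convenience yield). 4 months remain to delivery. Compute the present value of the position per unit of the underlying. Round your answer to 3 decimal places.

Current fair forward for the remaining 4 months: F = S·e^((r + u)·T), (r + u) = 0.0243 + 0.0164 = 0.0407
F = 4.458 · e^(0.0407 × 4/12) = 4.458 × 1.013659 = 4.5189
Value of long forward = (F − K)·e^(−rT) = (4.5189 − 4.071) · e^(−0.0243·4/12)
= 0.4479 × 0.991933 = 0.444
Short position value = −(long value) = -$0.444

-$0.444 per gallon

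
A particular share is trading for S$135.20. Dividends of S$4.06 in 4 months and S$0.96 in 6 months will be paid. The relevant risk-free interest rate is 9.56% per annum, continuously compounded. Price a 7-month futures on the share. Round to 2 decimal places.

PV(dividends) I = 4.06·e^(−0.0956·4/12) + 0.96·e^(−0.0956·6/12)
I = 3.9327 + 0.9152 = 4.8479
F = (S − I)·e^(rT) = (135.20 − 4.8479) · e^(0.0956·7/12)
= 130.3521 · e^0.055767 = 130.3521 × 1.057351 = S$137.83

S$137.83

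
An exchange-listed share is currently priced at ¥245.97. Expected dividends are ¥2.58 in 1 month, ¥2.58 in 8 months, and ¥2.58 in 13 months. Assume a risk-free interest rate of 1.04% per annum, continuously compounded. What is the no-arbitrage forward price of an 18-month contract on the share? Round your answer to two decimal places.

¥242.03

PV(dividends) I = 2.58·e^(−0.0104·1/12) + 2.58·e^(−0.0104·8/12) + 2.58·e^(−0.0104·13/12)
I = 2.5778 + 2.5622 + 2.5511 = 7.6911
F = (S − I)·e^(rT) = (245.97 − 7.6911) · e^(0.0104·18/12)
= 238.2789 · e^0.015600 = 238.2789 × 1.015722 = ¥242.03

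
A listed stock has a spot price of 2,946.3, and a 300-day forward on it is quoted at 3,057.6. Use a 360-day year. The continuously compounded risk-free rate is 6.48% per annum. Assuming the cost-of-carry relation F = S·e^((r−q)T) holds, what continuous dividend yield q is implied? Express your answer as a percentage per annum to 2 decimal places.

2.03%

From F = S·e^((r−q)T): (r − q) = ln(F/S)/T
ln(3057.6/2946.3) = ln(1.037776) = 0.037080
(r − q) = 0.037080 / (300/360) = 0.044496
q = r − ln(F/S)/T = 0.0648 − 0.044496 = 0.020304
q = 2.03%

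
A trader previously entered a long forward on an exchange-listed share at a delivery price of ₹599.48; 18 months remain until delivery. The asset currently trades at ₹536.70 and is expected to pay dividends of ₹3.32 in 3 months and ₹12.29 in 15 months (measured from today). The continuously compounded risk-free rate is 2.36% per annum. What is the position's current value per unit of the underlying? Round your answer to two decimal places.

PV(remaining dividends) I = 3.32·e^(−0.0236·3/12) + 12.29·e^(−0.0236·15/12) = 15.2332
Current forward F = (S − I)·e^(rT) = (536.70 − 15.2332)·e^(0.0236·18/12) = 521.4668 × 1.036034 = 540.2573
Value (long) = (F − K)·e^(−rT) = (540.2573 − 599.48) × 0.965219 = -57.1629
Value = -₹57.16

-₹57.16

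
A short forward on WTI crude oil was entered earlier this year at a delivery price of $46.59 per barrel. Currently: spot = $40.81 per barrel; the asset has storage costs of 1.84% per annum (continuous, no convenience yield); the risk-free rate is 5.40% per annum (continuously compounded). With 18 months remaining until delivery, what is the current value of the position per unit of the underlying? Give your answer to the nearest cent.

$1.01 per barrel

Current fair forward for the remaining 18 months: F = S·e^((r + u)·T), (r + u) = 0.0540 + 0.0184 = 0.0724
F = 40.81 · e^(0.0724 × 18/12) = 40.81 × 1.114716 = 45.4916
Value of long forward = (F − K)·e^(−rT) = (45.4916 − 46.59) · e^(−0.0540·18/12)
= -1.0984 × 0.922194 = -1.01
Short position value = −(long value) = $1.01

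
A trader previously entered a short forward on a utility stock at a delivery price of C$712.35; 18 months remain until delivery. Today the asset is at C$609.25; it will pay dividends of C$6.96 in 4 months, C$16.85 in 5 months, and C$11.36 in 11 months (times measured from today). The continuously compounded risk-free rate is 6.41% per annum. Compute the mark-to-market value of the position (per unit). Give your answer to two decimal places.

PV(remaining dividends) I = 6.96·e^(−0.0641·4/12) + 16.85·e^(−0.0641·5/12) + 11.36·e^(−0.0641·11/12) = 33.9305
Current forward F = (S − I)·e^(rT) = (609.25 − 33.9305)·e^(0.0641·18/12) = 575.3195 × 1.100924 = 633.3830
Value (long) = (F − K)·e^(−rT) = (633.3830 − 712.35) × 0.908328 = -71.7279
Short position value = −(long value) = C$71.73

C$71.73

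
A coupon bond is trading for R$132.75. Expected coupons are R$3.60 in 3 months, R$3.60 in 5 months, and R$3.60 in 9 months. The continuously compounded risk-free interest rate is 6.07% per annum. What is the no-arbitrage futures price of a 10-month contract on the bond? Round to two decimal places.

PV(coupons) I = 3.60·e^(−0.0607·3/12) + 3.60·e^(−0.0607·5/12) + 3.60·e^(−0.0607·9/12)
I = 3.5458 + 3.5101 + 3.4398 = 10.4957
F = (S − I)·e^(rT) = (132.75 − 10.4957) · e^(0.0607·10/12)
= 122.2543 · e^0.050583 = 122.2543 × 1.051884 = R$128.60

R$128.60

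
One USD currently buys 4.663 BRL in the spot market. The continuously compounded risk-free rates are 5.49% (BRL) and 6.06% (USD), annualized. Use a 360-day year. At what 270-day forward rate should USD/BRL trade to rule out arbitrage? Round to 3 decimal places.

F = S·e^((r_BRL − r_USD)T) = 4.663 · e^((0.0549 − 0.0606) × 270/360)
= 4.663 · e^-0.004275 = 4.663 × 0.995734
F = 4.643 BRL per USD

4.643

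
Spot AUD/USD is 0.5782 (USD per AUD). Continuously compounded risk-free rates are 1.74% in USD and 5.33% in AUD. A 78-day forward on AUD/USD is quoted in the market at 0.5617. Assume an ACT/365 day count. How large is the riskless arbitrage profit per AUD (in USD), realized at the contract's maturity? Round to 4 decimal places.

0.0121 per AUD (in USD)

Fair forward: F* = S·e^(carry·T), with carry = (r_USD − r_AUD) = 0.0174 − 0.0533 = -0.0359
F* = 0.5782 · e^(-0.0359 × 78/365) = 0.5782 · e^-0.007672 = 0.5782 × 0.992357 = 0.5738
Market 0.5617 < fair 0.5738: forward underpriced → reverse cash-and-carry (short spot, go long the forward).
At maturity, profit = |F_mkt − F*| = |0.5617 − 0.5738| = 0.0121 per AUD (in USD)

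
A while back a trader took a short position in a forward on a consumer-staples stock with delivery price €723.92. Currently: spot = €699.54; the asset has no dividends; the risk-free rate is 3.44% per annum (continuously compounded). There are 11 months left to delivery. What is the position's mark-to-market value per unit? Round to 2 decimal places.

Current fair forward for the remaining 11 months: F = S·e^(r·T), r = 0.0344
F = 699.54 · e^(0.0344 × 11/12) = 699.54 × 1.032036 = 721.9505
Value of long forward = (F − K)·e^(−rT) = (721.9505 − 723.92) · e^(−0.0344·11/12)
= -1.9695 × 0.968959 = -1.91
Short position value = −(long value) = €1.91

€1.91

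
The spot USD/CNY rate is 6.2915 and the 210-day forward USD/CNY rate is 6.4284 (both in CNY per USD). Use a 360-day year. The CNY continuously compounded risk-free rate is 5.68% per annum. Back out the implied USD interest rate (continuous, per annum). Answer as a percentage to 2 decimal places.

1.99%

F = S·e^((r_CNY − r_USD)T) ⇒ r_USD = r_CNY − ln(F/S)/T
ln(6.4284/6.2915) = 0.021526; /(210/360) = 0.036902
r_USD = 0.0568 − 0.036902 = 0.019898
r_USD = 1.99%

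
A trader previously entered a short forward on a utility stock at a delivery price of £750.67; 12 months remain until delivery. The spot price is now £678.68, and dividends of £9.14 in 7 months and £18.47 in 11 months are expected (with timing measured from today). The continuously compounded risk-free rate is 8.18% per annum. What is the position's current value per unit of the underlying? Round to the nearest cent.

£38.88

PV(remaining dividends) I = 9.14·e^(−0.0818·7/12) + 18.47·e^(−0.0818·11/12) = 25.8498
Current forward F = (S − I)·e^(rT) = (678.68 − 25.8498)·e^(0.0818·12/12) = 652.8302 × 1.085239 = 708.4768
Value (long) = (F − K)·e^(−rT) = (708.4768 − 750.67) × 0.921456 = -38.8792
Short position value = −(long value) = £38.88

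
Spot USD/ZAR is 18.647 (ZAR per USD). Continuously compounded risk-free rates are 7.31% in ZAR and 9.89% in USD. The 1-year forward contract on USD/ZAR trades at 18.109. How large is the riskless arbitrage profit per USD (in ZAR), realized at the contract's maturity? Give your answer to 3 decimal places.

0.063 per USD (in ZAR)

Fair forward: F* = S·e^(carry·T), with carry = (r_ZAR − r_USD) = 0.0731 − 0.0989 = -0.0258
F* = 18.647 · e^(-0.0258 × 12/12) = 18.647 · e^-0.025800 = 18.647 × 0.974530 = 18.1721
Market 18.109 < fair 18.1721: forward underpriced → reverse cash-and-carry (short spot, go long the forward).
At maturity, profit = |F_mkt − F*| = |18.109 − 18.1721| = 0.063 per USD (in ZAR)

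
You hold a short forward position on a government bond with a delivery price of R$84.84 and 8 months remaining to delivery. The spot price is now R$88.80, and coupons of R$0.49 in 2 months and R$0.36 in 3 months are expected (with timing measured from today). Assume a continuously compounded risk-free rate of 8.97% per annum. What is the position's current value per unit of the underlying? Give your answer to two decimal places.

PV(remaining coupons) I = 0.49·e^(−0.0897·2/12) + 0.36·e^(−0.0897·3/12) = 0.8347
Current forward F = (S − I)·e^(rT) = (88.80 − 0.8347)·e^(0.0897·8/12) = 87.9653 × 1.061624 = 93.3861
Value (long) = (F − K)·e^(−rT) = (93.3861 − 84.84) × 0.941953 = 8.0500
Short position value = −(long value) = -R$8.05

-R$8.05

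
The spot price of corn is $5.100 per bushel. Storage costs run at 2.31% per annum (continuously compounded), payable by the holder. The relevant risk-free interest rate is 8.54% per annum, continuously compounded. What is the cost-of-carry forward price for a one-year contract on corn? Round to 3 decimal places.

$5.684 per bushel

Net carry = r + u − y = 0.0854 + 0.0231 − 0.0000 = 0.1085
F = S·e^((r+u−y)T) = 5.100 · e^(0.1085 × 12/12) = 5.100 · e^0.108500
= 5.100 × 1.114605 = $5.684 per bushel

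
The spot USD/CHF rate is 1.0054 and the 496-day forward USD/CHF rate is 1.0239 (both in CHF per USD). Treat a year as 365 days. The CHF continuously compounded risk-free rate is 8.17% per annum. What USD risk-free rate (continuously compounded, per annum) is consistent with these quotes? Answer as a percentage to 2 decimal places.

F = S·e^((r_CHF − r_USD)T) ⇒ r_USD = r_CHF − ln(F/S)/T
ln(1.0239/1.0054) = 0.018233; /(496/365) = 0.013417
r_USD = 0.0817 − 0.013417 = 0.068283
r_USD = 6.83%

6.83%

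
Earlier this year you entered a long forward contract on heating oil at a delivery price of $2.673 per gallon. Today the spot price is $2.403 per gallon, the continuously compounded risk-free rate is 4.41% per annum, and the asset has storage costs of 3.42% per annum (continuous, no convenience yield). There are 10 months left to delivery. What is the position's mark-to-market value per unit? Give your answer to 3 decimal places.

Current fair forward for the remaining 10 months: F = S·e^((r + u)·T), (r + u) = 0.0441 + 0.0342 = 0.0783
F = 2.403 · e^(0.0783 × 10/12) = 2.403 × 1.067426 = 2.5650
Value of long forward = (F − K)·e^(−rT) = (2.5650 − 2.673) · e^(−0.0441·10/12)
= -0.1080 × 0.963917 = -0.104

-$0.104 per gallon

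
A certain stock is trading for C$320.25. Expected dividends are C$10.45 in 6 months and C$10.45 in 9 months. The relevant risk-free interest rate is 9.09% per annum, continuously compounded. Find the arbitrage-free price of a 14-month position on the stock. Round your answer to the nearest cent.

PV(dividends) I = 10.45·e^(−0.0909·6/12) + 10.45·e^(−0.0909·9/12)
I = 9.9857 + 9.7613 = 19.7470
F = (S − I)·e^(rT) = (320.25 − 19.7470) · e^(0.0909·14/12)
= 300.5030 · e^0.106050 = 300.5030 × 1.111877 = C$334.12

C$334.12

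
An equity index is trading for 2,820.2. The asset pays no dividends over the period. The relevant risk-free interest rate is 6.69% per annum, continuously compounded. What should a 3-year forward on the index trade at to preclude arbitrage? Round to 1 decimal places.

3,447.0

F = S·e^(rT) = 2820.2 · e^(0.0669 × 3)
= 2820.2 · e^0.200700 = 2820.2 × 1.222258
F = 3,447.0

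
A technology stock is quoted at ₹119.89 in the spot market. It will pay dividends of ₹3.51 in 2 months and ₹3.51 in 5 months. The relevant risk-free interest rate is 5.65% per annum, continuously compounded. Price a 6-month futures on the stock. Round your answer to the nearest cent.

₹116.22

PV(dividends) I = 3.51·e^(−0.0565·2/12) + 3.51·e^(−0.0565·5/12)
I = 3.4771 + 3.4283 = 6.9054
F = (S − I)·e^(rT) = (119.89 − 6.9054) · e^(0.0565·6/12)
= 112.9846 · e^0.028250 = 112.9846 × 1.028653 = ₹116.22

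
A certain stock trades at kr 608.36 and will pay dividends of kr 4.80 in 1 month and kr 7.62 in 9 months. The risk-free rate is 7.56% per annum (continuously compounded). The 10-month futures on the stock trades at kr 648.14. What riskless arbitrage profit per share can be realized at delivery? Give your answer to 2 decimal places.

PV(dividends) I = 4.80·e^(−0.0756·1/12) + 7.62·e^(−0.0756·9/12) = 11.9698
Fair futures F* = (S − I)·e^(rT) = (608.36 − 11.9698)·e^0.063000 = 596.3902 × 1.065027 = 635.1717
Market kr 648.14 > fair 635.1717: forward overpriced → cash-and-carry (borrow at r, buy the stock and collect the dividends, short the forward).
Profit at T = |F_mkt − F*| = |648.14 − 635.1717| = kr 12.97 per share

kr 12.97 per share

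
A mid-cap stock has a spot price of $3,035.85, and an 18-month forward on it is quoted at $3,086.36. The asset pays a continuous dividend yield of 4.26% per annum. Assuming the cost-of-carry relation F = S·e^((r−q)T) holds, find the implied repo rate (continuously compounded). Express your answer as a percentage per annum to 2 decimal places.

5.36%

From F = S·e^((r−q)T): (r − q) = ln(F/S)/T
ln(3086.36/3035.85) = ln(1.016638) = 0.016501
(r − q) = 0.016501 / (18/12) = 0.011001
r = ln(F/S)/T + q = 0.011001 + 0.0426 = 0.053601
r = 5.36%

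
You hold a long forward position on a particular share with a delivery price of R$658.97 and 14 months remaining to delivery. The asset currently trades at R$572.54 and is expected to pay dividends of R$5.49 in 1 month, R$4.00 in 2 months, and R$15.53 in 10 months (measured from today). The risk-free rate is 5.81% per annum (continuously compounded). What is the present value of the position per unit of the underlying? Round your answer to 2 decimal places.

PV(remaining dividends) I = 5.49·e^(−0.0581·1/12) + 4.00·e^(−0.0581·2/12) + 15.53·e^(−0.0581·10/12) = 24.2209
Current forward F = (S − I)·e^(rT) = (572.54 − 24.2209)·e^(0.0581·14/12) = 548.3191 × 1.070133 = 586.7744
Value (long) = (F − K)·e^(−rT) = (586.7744 − 658.97) × 0.934463 = -67.4641
Value = -R$67.46

-R$67.46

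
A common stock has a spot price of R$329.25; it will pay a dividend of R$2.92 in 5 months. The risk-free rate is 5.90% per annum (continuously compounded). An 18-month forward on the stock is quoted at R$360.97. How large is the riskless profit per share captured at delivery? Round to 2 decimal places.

R$4.37 per share

PV(dividends) I = 2.92·e^(−0.0590·5/12) = 2.8491
Fair forward F* = (S − I)·e^(rT) = (329.25 − 2.8491)·e^0.088500 = 326.4009 × 1.092534 = 356.6041
Market R$360.97 > fair 356.6041: forward overpriced → cash-and-carry (borrow at r, buy the stock and collect the dividends, short the forward).
Profit at T = |F_mkt − F*| = |360.97 − 356.6041| = R$4.37 per share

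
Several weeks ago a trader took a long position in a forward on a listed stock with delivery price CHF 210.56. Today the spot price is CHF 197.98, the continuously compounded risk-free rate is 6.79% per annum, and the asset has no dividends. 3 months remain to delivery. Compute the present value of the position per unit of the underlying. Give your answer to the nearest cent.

Current fair forward for the remaining 3 months: F = S·e^(r·T), r = 0.0679
F = 197.98 · e^(0.0679 × 3/12) = 197.98 × 1.017120 = 201.3694
Value of long forward = (F − K)·e^(−rT) = (201.3694 − 210.56) · e^(−0.0679·3/12)
= -9.1906 × 0.983168 = -9.04

-CHF 9.04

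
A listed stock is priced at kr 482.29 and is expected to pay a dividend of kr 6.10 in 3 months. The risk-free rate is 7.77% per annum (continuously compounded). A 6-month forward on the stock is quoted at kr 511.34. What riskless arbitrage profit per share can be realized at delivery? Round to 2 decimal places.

PV(dividends) I = 6.10·e^(−0.0777·3/12) = 5.9827
Fair forward F* = (S − I)·e^(rT) = (482.29 − 5.9827)·e^0.038850 = 476.3073 × 1.039615 = 495.1762
Market kr 511.34 > fair 495.1762: forward overpriced → cash-and-carry (borrow at r, buy the stock and collect the dividends, short the forward).
Profit at T = |F_mkt − F*| = |511.34 − 495.1762| = kr 16.16 per share

kr 16.16 per share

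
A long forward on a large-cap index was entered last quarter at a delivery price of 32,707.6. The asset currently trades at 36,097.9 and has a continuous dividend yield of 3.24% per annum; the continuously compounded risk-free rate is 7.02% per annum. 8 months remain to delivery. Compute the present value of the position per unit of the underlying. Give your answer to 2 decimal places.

4114.40

Current fair forward for the remaining 8 months: F = S·e^((r − q)·T), (r − q) = 0.0702 − 0.0324 = 0.0378
F = 36097.9 · e^(0.0378 × 8/12) = 36097.9 × 1.02552020 = 37019.1256
Value of long forward = (F − K)·e^(−rT) = (37019.1256 − 32707.6) · e^(−0.0702·8/12)
= 4311.5256 × 0.95427823 = 4114.40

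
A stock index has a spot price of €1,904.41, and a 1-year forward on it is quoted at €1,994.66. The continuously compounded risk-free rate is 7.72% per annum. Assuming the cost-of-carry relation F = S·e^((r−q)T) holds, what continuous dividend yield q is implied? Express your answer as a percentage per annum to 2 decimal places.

3.09%

From F = S·e^((r−q)T): (r − q) = ln(F/S)/T
ln(1994.66/1904.41) = ln(1.047390) = 0.046301
(r − q) = 0.046301 / (1) = 0.046301
q = r − ln(F/S)/T = 0.0772 − 0.046301 = 0.030899
q = 3.09%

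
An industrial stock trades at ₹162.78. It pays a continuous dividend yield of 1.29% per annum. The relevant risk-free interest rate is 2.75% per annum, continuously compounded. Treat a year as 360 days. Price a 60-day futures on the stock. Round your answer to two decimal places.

F = S·e^((r − q)T) = 162.78 · e^((0.0275 − 0.0129) × 60/360)
= 162.78 · e^0.002433 = 162.78 × 1.002436
F = ₹163.18

₹163.18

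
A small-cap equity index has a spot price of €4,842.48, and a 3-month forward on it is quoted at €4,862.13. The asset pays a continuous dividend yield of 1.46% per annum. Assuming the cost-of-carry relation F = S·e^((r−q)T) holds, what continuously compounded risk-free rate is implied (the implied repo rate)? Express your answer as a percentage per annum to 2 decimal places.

3.08%

From F = S·e^((r−q)T): (r − q) = ln(F/S)/T
ln(4862.13/4842.48) = ln(1.004058) = 0.004050
(r − q) = 0.004050 / (3/12) = 0.016200
r = ln(F/S)/T + q = 0.016200 + 0.0146 = 0.030800
r = 3.08%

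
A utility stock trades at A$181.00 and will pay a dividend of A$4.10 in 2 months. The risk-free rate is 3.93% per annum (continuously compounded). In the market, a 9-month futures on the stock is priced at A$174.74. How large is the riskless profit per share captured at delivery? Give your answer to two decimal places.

PV(dividends) I = 4.10·e^(−0.0393·2/12) = 4.0732
Fair futures F* = (S − I)·e^(rT) = (181.00 − 4.0732)·e^0.029475 = 176.9268 × 1.029914 = 182.2194
Market A$174.74 < fair 182.2194: forward underpriced → reverse cash-and-carry (short the stock, invest proceeds at r, pay the dividends, go long the forward).
Profit at T = |F_mkt − F*| = |174.74 − 182.2194| = A$7.48 per share

A$7.48 per share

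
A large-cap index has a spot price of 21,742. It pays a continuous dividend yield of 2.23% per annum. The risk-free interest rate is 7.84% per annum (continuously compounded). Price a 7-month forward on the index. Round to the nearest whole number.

22,465

F = S·e^((r − q)T) = 21742 · e^((0.0784 − 0.0223) × 7/12)
= 21742 · e^0.032725 = 21742 × 1.033266
F = 22,465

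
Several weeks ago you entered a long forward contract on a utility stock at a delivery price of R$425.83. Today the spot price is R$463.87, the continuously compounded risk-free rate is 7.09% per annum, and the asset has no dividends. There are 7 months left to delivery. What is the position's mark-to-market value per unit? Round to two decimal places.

Current fair forward for the remaining 7 months: F = S·e^(r·T), r = 0.0709
F = 463.87 · e^(0.0709 × 7/12) = 463.87 × 1.042226 = 483.4574
Value of long forward = (F − K)·e^(−rT) = (483.4574 − 425.83) · e^(−0.0709·7/12)
= 57.6274 × 0.959485 = 55.29

R$55.29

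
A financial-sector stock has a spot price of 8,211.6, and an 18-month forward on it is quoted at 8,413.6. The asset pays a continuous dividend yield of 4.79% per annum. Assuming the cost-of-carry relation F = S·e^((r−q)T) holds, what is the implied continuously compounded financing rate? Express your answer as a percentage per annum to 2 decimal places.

6.41%

From F = S·e^((r−q)T): (r − q) = ln(F/S)/T
ln(8413.6/8211.6) = ln(1.024599) = 0.024301
(r − q) = 0.024301 / (18/12) = 0.016201
r = ln(F/S)/T + q = 0.016201 + 0.0479 = 0.064101
r = 6.41%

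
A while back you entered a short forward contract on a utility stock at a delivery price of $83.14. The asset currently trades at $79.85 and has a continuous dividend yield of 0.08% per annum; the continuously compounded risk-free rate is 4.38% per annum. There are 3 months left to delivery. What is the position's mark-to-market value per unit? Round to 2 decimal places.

$2.40

Current fair forward for the remaining 3 months: F = S·e^((r − q)·T), (r − q) = 0.0438 − 0.0008 = 0.0430
F = 79.85 · e^(0.0430 × 3/12) = 79.85 × 1.010808 = 80.7130
Value of long forward = (F − K)·e^(−rT) = (80.7130 − 83.14) · e^(−0.0438·3/12)
= -2.4270 × 0.989110 = -2.40
Short position value = −(long value) = $2.40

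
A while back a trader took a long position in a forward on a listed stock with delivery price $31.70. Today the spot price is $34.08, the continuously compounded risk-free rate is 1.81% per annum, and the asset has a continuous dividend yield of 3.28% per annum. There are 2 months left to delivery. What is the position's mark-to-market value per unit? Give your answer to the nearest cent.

Current fair forward for the remaining 2 months: F = S·e^((r − q)·T), (r − q) = 0.0181 − 0.0328 = -0.0147
F = 34.08 · e^(-0.0147 × 2/12) = 34.08 × 0.997553 = 33.9966
Value of long forward = (F − K)·e^(−rT) = (33.9966 − 31.70) · e^(−0.0181·2/12)
= 2.2966 × 0.996988 = 2.29

$2.29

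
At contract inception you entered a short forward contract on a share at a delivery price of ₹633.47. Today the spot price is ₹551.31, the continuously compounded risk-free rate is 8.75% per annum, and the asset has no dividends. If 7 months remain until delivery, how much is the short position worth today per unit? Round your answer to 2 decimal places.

Current fair forward for the remaining 7 months: F = S·e^(r·T), r = 0.0875
F = 551.31 · e^(0.0875 × 7/12) = 551.31 × 1.052367 = 580.1805
Value of long forward = (F − K)·e^(−rT) = (580.1805 − 633.47) · e^(−0.0875·7/12)
= -53.2895 × 0.950239 = -50.64
Short position value = −(long value) = ₹50.64

₹50.64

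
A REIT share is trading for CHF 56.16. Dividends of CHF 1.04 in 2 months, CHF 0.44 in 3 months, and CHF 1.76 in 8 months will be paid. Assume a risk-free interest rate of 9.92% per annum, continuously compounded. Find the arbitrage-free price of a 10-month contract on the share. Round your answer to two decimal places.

PV(dividends) I = 1.04·e^(−0.0992·2/12) + 0.44·e^(−0.0992·3/12) + 1.76·e^(−0.0992·8/12)
I = 1.0229 + 0.4292 + 1.6474 = 3.0995
F = (S − I)·e^(rT) = (56.16 − 3.0995) · e^(0.0992·10/12)
= 53.0605 · e^0.082667 = 53.0605 × 1.086180 = CHF 57.63

CHF 57.63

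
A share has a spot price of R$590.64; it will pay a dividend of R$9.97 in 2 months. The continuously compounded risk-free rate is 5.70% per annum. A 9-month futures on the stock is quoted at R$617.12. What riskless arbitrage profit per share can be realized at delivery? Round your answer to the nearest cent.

R$10.99 per share

PV(dividends) I = 9.97·e^(−0.0570·2/12) = 9.8757
Fair futures F* = (S − I)·e^(rT) = (590.64 − 9.8757)·e^0.042750 = 580.7643 × 1.043677 = 606.1303
Market R$617.12 > fair 606.1303: forward overpriced → cash-and-carry (borrow at r, buy the stock and collect the dividends, short the forward).
Profit at T = |F_mkt − F*| = |617.12 − 606.1303| = R$10.99 per share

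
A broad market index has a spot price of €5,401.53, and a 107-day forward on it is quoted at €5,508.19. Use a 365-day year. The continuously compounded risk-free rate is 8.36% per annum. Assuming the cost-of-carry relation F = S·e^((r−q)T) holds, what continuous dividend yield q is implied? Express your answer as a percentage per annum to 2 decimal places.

1.69%

From F = S·e^((r−q)T): (r − q) = ln(F/S)/T
ln(5508.19/5401.53) = ln(1.019746) = 0.019554
(r − q) = 0.019554 / (107/365) = 0.066703
q = r − ln(F/S)/T = 0.0836 − 0.066703 = 0.016897
q = 1.69%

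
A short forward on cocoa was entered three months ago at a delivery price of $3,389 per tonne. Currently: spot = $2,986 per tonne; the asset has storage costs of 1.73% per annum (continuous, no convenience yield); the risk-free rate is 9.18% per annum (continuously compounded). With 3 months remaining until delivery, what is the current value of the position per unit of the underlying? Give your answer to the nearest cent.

Current fair forward for the remaining 3 months: F = S·e^((r + u)·T), (r + u) = 0.0918 + 0.0173 = 0.1091
F = 2986 · e^(0.1091 × 3/12) = 2986 × 1.02765037 = 3068.5640
Value of long forward = (F − K)·e^(−rT) = (3068.5640 − 3389) · e^(−0.0918·3/12)
= -320.4360 × 0.97731135 = -313.17
Short position value = −(long value) = $313.17

$313.17 per tonne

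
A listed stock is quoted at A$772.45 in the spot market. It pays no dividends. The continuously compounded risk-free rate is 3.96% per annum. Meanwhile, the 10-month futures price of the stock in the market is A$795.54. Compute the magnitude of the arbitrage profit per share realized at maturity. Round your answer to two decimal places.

Fair futures: F* = S·e^(carry·T), with carry = r = 0.0396
F* = 772.45 · e^(0.0396 × 10/12) = 772.45 · e^0.033000 = 772.45 × 1.033551 = A$798.3665
Market A$795.54 < fair A$798.3665: forward underpriced → reverse cash-and-carry (short spot, go long the forward).
At maturity, profit = |F_mkt − F*| = |795.54 − 798.3665| = A$2.83 per share

A$2.83 per share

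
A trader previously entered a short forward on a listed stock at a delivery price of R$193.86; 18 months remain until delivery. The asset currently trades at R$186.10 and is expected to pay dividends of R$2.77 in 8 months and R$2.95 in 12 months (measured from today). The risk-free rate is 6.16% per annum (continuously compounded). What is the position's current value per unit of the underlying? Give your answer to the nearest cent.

PV(remaining dividends) I = 2.77·e^(−0.0616·8/12) + 2.95·e^(−0.0616·12/12) = 5.4323
Current forward F = (S − I)·e^(rT) = (186.10 − 5.4323)·e^(0.0616·18/12) = 180.6677 × 1.096803 = 198.1569
Value (long) = (F − K)·e^(−rT) = (198.1569 − 193.86) × 0.911740 = 3.9177
Short position value = −(long value) = -R$3.92

-R$3.92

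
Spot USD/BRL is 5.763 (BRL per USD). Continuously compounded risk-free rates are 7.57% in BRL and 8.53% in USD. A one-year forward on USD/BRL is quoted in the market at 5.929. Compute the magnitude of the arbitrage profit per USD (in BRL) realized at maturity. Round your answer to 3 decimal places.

Fair forward: F* = S·e^(carry·T), with carry = (r_BRL − r_USD) = 0.0757 − 0.0853 = -0.0096
F* = 5.763 · e^(-0.0096 × 12/12) = 5.763 · e^-0.009600 = 5.763 × 0.990446 = 5.7079
Market 5.929 > fair 5.7079: forward overpriced → cash-and-carry (buy spot, short the forward).
At maturity, profit = |F_mkt − F*| = |5.929 − 5.7079| = 0.221 per USD (in BRL)

0.221 per USD (in BRL)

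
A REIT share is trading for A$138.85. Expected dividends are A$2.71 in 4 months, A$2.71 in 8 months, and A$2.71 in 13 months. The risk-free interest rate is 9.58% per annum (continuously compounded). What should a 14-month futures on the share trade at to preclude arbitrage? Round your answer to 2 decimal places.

A$146.76

PV(dividends) I = 2.71·e^(−0.0958·4/12) + 2.71·e^(−0.0958·8/12) + 2.71·e^(−0.0958·13/12)
I = 2.6248 + 2.5423 + 2.4428 = 7.6099
F = (S − I)·e^(rT) = (138.85 − 7.6099) · e^(0.0958·14/12)
= 131.2401 · e^0.111767 = 131.2401 × 1.118252 = A$146.76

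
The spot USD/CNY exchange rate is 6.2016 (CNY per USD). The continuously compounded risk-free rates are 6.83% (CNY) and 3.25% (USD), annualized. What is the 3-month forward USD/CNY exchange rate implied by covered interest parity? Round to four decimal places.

F = S·e^((r_CNY − r_USD)T) = 6.2016 · e^((0.0683 − 0.0325) × 3/12)
= 6.2016 · e^0.008950 = 6.2016 × 1.008990
F = 6.2574 CNY per USD

6.2574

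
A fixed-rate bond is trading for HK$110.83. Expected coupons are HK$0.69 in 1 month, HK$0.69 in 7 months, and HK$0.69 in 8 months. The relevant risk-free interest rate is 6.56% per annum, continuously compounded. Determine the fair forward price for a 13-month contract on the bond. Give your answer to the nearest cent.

HK$116.83

PV(coupons) I = 0.69·e^(−0.0656·1/12) + 0.69·e^(−0.0656·7/12) + 0.69·e^(−0.0656·8/12)
I = 0.6862 + 0.6641 + 0.6605 = 2.0108
F = (S − I)·e^(rT) = (110.83 − 2.0108) · e^(0.0656·13/12)
= 108.8192 · e^0.071067 = 108.8192 × 1.073653 = HK$116.83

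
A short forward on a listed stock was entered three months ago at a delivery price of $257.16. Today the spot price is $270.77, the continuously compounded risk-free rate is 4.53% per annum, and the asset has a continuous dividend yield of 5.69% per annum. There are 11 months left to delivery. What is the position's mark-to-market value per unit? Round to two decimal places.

Current fair forward for the remaining 11 months: F = S·e^((r − q)·T), (r − q) = 0.0453 − 0.0569 = -0.0116
F = 270.77 · e^(-0.0116 × 11/12) = 270.77 × 0.989423 = 267.9061
Value of long forward = (F − K)·e^(−rT) = (267.9061 − 257.16) · e^(−0.0453·11/12)
= 10.7461 × 0.959325 = 10.31
Short position value = −(long value) = -$10.31

-$10.31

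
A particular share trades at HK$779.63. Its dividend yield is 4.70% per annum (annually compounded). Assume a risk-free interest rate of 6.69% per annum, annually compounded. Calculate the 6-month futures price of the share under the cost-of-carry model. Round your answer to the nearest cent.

HK$787.00

F = S · (1+r)^T / (1+q)^T
= 779.63 × 1.032909 / 1.023230 = 779.63 × 1.009459
F = HK$787.00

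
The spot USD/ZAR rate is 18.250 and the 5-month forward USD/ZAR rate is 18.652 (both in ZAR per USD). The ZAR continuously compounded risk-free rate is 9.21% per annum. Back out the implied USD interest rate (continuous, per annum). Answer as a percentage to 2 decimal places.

F = S·e^((r_ZAR − r_USD)T) ⇒ r_USD = r_ZAR − ln(F/S)/T
ln(18.652/18.250) = 0.021788; /(5/12) = 0.052291
r_USD = 0.0921 − 0.052291 = 0.039809
r_USD = 3.98%

3.98%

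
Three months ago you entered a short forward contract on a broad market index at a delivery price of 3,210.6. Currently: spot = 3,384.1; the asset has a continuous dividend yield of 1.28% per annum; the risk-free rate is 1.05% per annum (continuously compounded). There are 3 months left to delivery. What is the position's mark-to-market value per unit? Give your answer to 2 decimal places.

Current fair forward for the remaining 3 months: F = S·e^((r − q)·T), (r − q) = 0.0105 − 0.0128 = -0.0023
F = 3384.1 · e^(-0.0023 × 3/12) = 3384.1 × 0.99942517 = 3382.1547
Value of long forward = (F − K)·e^(−rT) = (3382.1547 − 3210.6) · e^(−0.0105·3/12)
= 171.5547 × 0.99737844 = 171.10
Short position value = −(long value) = -171.10

-171.10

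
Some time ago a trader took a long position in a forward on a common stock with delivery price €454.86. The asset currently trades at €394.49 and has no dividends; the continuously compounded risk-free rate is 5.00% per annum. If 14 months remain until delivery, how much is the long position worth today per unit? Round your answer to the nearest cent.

-€34.60

Current fair forward for the remaining 14 months: F = S·e^(r·T), r = 0.0500
F = 394.49 · e^(0.0500 × 14/12) = 394.49 × 1.060068 = 418.1862
Value of long forward = (F − K)·e^(−rT) = (418.1862 − 454.86) · e^(−0.0500·14/12)
= -36.6738 × 0.943335 = -34.60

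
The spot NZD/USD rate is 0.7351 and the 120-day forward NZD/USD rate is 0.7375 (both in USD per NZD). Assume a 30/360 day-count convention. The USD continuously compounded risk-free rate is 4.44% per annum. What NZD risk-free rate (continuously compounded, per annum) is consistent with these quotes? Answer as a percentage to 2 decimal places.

3.46%

F = S·e^((r_USD − r_NZD)T) ⇒ r_NZD = r_USD − ln(F/S)/T
ln(0.7375/0.7351) = 0.003260; /(120/360) = 0.009780
r_NZD = 0.0444 − 0.009780 = 0.034620
r_NZD = 3.46%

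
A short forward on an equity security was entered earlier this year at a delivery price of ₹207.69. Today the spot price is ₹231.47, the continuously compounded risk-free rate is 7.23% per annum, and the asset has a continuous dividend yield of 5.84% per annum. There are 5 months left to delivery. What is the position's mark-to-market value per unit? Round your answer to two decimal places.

-₹24.38

Current fair forward for the remaining 5 months: F = S·e^((r − q)·T), (r − q) = 0.0723 − 0.0584 = 0.0139
F = 231.47 · e^(0.0139 × 5/12) = 231.47 × 1.005808 = 232.8144
Value of long forward = (F − K)·e^(−rT) = (232.8144 − 207.69) · e^(−0.0723·5/12)
= 25.1244 × 0.970324 = 24.38
Short position value = −(long value) = -₹24.38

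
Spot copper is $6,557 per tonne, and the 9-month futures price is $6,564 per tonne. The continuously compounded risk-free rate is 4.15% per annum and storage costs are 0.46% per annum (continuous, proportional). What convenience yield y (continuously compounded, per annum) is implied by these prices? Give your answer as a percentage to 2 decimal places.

F = S·e^((r+u−y)T) ⇒ (r+u−y) = ln(F/S)/T
ln(6564/6557) = 0.001067; /T ⇒ 0.001423
y = r + u − ln(F/S)/T = 0.0415 + 0.0046 − 0.001423 = 0.044677
y = 4.47%

4.47%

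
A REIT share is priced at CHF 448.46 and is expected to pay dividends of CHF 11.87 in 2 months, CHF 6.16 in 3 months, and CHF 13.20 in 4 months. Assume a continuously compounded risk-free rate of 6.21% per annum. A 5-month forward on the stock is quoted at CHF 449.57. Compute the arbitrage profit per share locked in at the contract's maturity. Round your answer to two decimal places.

PV(dividends) I = 11.87·e^(−0.0621·2/12) + 6.16·e^(−0.0621·3/12) + 13.20·e^(−0.0621·4/12) = 30.7425
Fair forward F* = (S − I)·e^(rT) = (448.46 − 30.7425)·e^0.025875 = 417.7175 × 1.026213 = 428.6671
Market CHF 449.57 > fair 428.6671: forward overpriced → cash-and-carry (borrow at r, buy the stock and collect the dividends, short the forward).
Profit at T = |F_mkt − F*| = |449.57 − 428.6671| = CHF 20.90 per share

CHF 20.90 per share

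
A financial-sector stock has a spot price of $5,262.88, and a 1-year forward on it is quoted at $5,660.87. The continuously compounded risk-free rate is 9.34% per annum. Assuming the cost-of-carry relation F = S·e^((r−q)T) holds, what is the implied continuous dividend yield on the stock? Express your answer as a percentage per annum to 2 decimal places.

2.05%

From F = S·e^((r−q)T): (r − q) = ln(F/S)/T
ln(5660.87/5262.88) = ln(1.075622) = 0.072899
(r − q) = 0.072899 / (1) = 0.072899
q = r − ln(F/S)/T = 0.0934 − 0.072899 = 0.020501
q = 2.05%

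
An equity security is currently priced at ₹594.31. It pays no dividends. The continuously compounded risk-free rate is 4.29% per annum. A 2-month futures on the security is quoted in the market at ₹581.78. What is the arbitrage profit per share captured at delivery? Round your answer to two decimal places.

₹16.79 per share

Fair futures: F* = S·e^(carry·T), with carry = r = 0.0429
F* = 594.31 · e^(0.0429 × 2/12) = 594.31 · e^0.007150 = 594.31 × 1.007176 = ₹598.5748
Market ₹581.78 < fair ₹598.5748: forward underpriced → reverse cash-and-carry (short spot, go long the forward).
At maturity, profit = |F_mkt − F*| = |581.78 − 598.5748| = ₹16.79 per share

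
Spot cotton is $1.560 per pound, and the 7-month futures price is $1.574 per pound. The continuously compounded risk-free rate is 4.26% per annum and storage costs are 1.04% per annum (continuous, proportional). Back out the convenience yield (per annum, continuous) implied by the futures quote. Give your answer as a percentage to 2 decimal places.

F = S·e^((r+u−y)T) ⇒ (r+u−y) = ln(F/S)/T
ln(1.574/1.560) = 0.008934; /T ⇒ 0.015315
y = r + u − ln(F/S)/T = 0.0426 + 0.0104 − 0.015315 = 0.037685
y = 3.77%

3.77%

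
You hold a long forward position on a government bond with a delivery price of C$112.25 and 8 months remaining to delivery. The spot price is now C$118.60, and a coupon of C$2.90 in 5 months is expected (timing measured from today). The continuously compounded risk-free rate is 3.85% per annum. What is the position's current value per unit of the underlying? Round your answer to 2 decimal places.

C$6.34

PV(remaining coupons) I = 2.90·e^(−0.0385·5/12) = 2.8539
Current forward F = (S − I)·e^(rT) = (118.60 − 2.8539)·e^(0.0385·8/12) = 115.7461 × 1.025999 = 118.7554
Value (long) = (F − K)·e^(−rT) = (118.7554 − 112.25) × 0.974660 = 6.3406
Value = C$6.34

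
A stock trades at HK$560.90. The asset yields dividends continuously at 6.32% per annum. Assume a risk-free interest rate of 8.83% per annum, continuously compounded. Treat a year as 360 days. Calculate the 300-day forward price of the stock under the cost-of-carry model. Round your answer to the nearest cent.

F = S·e^((r − q)T) = 560.90 · e^((0.0883 − 0.0632) × 300/360)
= 560.90 · e^0.020917 = 560.90 × 1.021137
F = HK$572.76

HK$572.76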